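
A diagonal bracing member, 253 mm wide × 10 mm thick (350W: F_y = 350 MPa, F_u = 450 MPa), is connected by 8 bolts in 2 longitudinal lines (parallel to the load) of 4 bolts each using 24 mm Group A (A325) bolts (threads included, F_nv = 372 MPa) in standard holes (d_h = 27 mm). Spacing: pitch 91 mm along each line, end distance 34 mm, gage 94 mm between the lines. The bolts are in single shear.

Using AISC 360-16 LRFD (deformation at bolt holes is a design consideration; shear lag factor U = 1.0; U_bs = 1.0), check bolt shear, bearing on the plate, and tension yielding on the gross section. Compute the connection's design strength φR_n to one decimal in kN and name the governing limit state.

797.0 kN (gross-section yield governs)

Bolt shear: A_b = π(24)²/4 = 452.39 mm². φR_n = 0.75 × 372 × 452.39 × 8 × 1 = 1009.7 kN.
Bearing (10 mm plate, F_u = 450 MPa): end bolts L_c = 34 − 27/2 = 20.5, R_n = min(1.2×20.5×10×450, 2.4×24×10×450) = 110.7 kN/bolt; interior L_c = 91 − 27 = 64, R_n = 259.2 kN/bolt. φR_n = 0.75 × (2×110.7 + 6×259.2) = 1332.5 kN.
Tension yield (gross): A_g = 253×10 = 2530 mm². φR_n = 0.90 × 350 × 2530 = 797.0 kN.
Governing: min(1009.7, 1332.5, 797.0) = 797.0 kN → gross-section yield.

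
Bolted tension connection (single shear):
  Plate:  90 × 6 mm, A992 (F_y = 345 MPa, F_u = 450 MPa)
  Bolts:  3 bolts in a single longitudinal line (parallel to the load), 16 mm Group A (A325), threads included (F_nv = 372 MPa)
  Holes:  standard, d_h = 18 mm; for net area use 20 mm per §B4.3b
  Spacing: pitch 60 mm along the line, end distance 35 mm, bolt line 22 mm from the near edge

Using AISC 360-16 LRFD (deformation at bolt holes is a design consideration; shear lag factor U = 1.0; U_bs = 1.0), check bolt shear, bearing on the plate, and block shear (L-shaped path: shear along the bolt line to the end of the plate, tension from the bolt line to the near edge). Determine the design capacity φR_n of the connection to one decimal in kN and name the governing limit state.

151.9 kN (block shear governs)

Bolt shear: A_b = π(16)²/4 = 201.06 mm². φR_n = 0.75 × 372 × 201.06 × 3 × 1 = 168.3 kN.
Bearing (6 mm plate, F_u = 450 MPa): end bolts L_c = 35 − 18/2 = 26, R_n = min(1.2×26×6×450, 2.4×16×6×450) = 84.24 kN/bolt; interior L_c = 60 − 18 = 42, R_n = 103.68 kN/bolt. φR_n = 0.75 × (1×84.24 + 2×103.68) = 218.7 kN.
Block shear: shear path 1×[35+2×60] = 1×155 mm, A_gv = 930, A_nv = 1×(155 − 2.5×20)×6 = 630 mm²; tension to near edge: (22 − 0.5×20)×6 = 72 mm². R_n = min(0.6×450×630, 0.6×345×930) + 1.0×450×72 = min(170.1, 192.51) + 32.4 = 202.5 kN. φR_n = 0.75 × 202.5 = 151.9 kN.
Governing: min(168.3, 218.7, 151.9) = 151.9 kN → block shear.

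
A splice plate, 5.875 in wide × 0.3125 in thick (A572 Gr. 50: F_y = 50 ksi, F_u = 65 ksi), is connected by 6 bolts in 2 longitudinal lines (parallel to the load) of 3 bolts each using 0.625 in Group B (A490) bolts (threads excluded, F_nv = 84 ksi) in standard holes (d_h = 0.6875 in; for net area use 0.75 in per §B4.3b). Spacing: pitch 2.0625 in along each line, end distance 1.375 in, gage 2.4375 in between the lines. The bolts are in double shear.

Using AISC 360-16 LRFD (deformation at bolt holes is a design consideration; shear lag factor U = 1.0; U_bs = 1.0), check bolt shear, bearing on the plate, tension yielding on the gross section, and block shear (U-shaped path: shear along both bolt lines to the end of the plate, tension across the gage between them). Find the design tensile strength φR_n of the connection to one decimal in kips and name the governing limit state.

Bolt shear: A_b = π(0.625)²/4 = 0.3068 in². φR_n = 0.75 × 84 × 0.3068 × 6 × 2 = 231.9 kips.
Bearing (0.3125 in plate, F_u = 65 ksi): end bolts L_c = 1.375 − 0.6875/2 = 1.03125, R_n = min(1.2×1.03125×0.3125×65, 2.4×0.625×0.3125×65) = 25.137 kips/bolt; interior L_c = 2.0625 − 0.6875 = 1.375, R_n = 30.469 kips/bolt. φR_n = 0.75 × (2×25.137 + 4×30.469) = 129.1 kips.
Tension yield (gross): A_g = 5.875×0.3125 = 1.8359 in². φR_n = 0.90 × 50 × 1.8359 = 82.6 kips.
Block shear: shear path 2×[1.375+2×2.0625] = 2×5.5 in, A_gv = 3.4375, A_nv = 2×(5.5 − 2.5×0.75)×0.3125 = 2.2656 in²; tension across gage: (2.4375 − 1×0.75)×0.3125 = 0.52734 in². R_n = min(0.6×65×2.2656, 0.6×50×3.4375) + 1.0×65×0.52734 = min(88.358, 103.13) + 34.277 = 122.64 kips. φR_n = 0.75 × 122.64 = 92.0 kips.
Governing: min(231.9, 129.1, 82.6, 92.0) = 82.6 kips → gross-section yield.

82.6 kips (gross-section yield governs)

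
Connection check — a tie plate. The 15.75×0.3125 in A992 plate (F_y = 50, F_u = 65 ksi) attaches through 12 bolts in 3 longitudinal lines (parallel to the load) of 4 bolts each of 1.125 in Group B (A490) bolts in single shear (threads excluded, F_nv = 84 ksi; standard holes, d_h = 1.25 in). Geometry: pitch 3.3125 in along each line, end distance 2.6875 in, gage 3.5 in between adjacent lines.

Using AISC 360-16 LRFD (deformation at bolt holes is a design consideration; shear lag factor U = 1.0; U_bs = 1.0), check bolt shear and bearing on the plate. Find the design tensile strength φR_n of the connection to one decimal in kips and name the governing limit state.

452.5 kips (bearing governs)

Bolt shear: A_b = π(1.125)²/4 = 0.99402 in². φR_n = 0.75 × 84 × 0.99402 × 12 × 1 = 751.5 kips.
Bearing (0.3125 in plate, F_u = 65 ksi): end bolts L_c = 2.6875 − 1.25/2 = 2.0625, R_n = min(1.2×2.0625×0.3125×65, 2.4×1.125×0.3125×65) = 50.273 kips/bolt; interior L_c = 3.3125 − 1.25 = 2.0625, R_n = 50.273 kips/bolt. φR_n = 0.75 × (3×50.273 + 9×50.273) = 452.5 kips.
Governing: min(751.5, 452.5) = 452.5 kips → bearing.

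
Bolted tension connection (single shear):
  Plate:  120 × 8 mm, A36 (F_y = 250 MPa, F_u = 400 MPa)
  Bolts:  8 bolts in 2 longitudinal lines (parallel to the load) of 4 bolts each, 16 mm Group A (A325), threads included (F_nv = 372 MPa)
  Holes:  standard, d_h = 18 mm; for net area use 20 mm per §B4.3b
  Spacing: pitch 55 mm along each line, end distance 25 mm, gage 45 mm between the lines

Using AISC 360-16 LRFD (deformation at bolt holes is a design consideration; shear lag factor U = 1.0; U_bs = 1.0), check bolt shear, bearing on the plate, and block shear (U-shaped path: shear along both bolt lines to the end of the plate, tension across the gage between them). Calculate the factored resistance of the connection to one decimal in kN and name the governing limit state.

Bolt shear: A_b = π(16)²/4 = 201.06 mm². φR_n = 0.75 × 372 × 201.06 × 8 × 1 = 448.8 kN.
Bearing (8 mm plate, F_u = 400 MPa): end bolts L_c = 25 − 18/2 = 16, R_n = min(1.2×16×8×400, 2.4×16×8×400) = 61.44 kN/bolt; interior L_c = 55 − 18 = 37, R_n = 122.88 kN/bolt. φR_n = 0.75 × (2×61.44 + 6×122.88) = 645.1 kN.
Block shear: shear path 2×[25+3×55] = 2×190 mm, A_gv = 3040, A_nv = 2×(190 − 3.5×20)×8 = 1920 mm²; tension across gage: (45 − 1×20)×8 = 200 mm². R_n = min(0.6×400×1920, 0.6×250×3040) + 1.0×400×200 = min(460.8, 456) + 80 = 536 kN. φR_n = 0.75 × 536 = 402.0 kN.
Governing: min(448.8, 645.1, 402.0) = 402.0 kN → block shear.

402.0 kN (block shear governs)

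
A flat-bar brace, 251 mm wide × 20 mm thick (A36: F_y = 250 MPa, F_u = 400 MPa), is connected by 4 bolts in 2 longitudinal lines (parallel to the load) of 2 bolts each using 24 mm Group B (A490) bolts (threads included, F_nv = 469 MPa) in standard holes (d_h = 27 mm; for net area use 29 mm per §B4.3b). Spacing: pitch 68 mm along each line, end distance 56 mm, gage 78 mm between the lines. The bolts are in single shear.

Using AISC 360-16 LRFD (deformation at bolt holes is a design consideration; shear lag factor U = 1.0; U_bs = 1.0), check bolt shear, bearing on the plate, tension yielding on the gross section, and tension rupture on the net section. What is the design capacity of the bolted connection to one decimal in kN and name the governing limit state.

Bolt shear: A_b = π(24)²/4 = 452.39 mm². φR_n = 0.75 × 469 × 452.39 × 4 × 1 = 636.5 kN.
Bearing (20 mm plate, F_u = 400 MPa): end bolts L_c = 56 − 27/2 = 42.5, R_n = min(1.2×42.5×20×400, 2.4×24×20×400) = 408 kN/bolt; interior L_c = 68 − 27 = 41, R_n = 393.6 kN/bolt. φR_n = 0.75 × (2×408 + 2×393.6) = 1202.4 kN.
Tension yield (gross): A_g = 251×20 = 5020 mm². φR_n = 0.90 × 250 × 5020 = 1129.5 kN.
Tension rupture (net): A_n = (251 − 2×29)×20 = 3860 mm² (U = 1.0, A_e = A_n). φR_n = 0.75 × 400 × 3860 = 1158.0 kN.
Governing: min(636.5, 1202.4, 1129.5, 1158.0) = 636.5 kN → bolt shear.

636.5 kN (bolt shear governs)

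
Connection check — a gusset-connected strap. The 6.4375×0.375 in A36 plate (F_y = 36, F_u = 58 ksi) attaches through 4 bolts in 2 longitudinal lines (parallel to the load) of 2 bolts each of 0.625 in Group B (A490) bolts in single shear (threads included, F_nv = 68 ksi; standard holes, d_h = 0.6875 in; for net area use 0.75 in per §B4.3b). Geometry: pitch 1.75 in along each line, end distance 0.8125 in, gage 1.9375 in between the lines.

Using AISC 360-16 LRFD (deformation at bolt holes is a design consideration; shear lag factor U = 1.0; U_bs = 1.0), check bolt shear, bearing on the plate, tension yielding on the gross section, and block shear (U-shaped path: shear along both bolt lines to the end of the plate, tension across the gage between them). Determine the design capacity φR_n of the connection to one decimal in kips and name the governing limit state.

Bolt shear: A_b = π(0.625)²/4 = 0.3068 in². φR_n = 0.75 × 68 × 0.3068 × 4 × 1 = 62.6 kips.
Bearing (0.375 in plate, F_u = 58 ksi): end bolts L_c = 0.8125 − 0.6875/2 = 0.46875, R_n = min(1.2×0.46875×0.375×58, 2.4×0.625×0.375×58) = 12.234 kips/bolt; interior L_c = 1.75 − 0.6875 = 1.0625, R_n = 27.731 kips/bolt. φR_n = 0.75 × (2×12.234 + 2×27.731) = 59.9 kips.
Tension yield (gross): A_g = 6.4375×0.375 = 2.4141 in². φR_n = 0.90 × 36 × 2.4141 = 78.2 kips.
Block shear: shear path 2×[0.8125+1×1.75] = 2×2.5625 in, A_gv = 1.9219, A_nv = 2×(2.5625 − 1.5×0.75)×0.375 = 1.0781 in²; tension across gage: (1.9375 − 1×0.75)×0.375 = 0.44531 in². R_n = min(0.6×58×1.0781, 0.6×36×1.9219) + 1.0×58×0.44531 = min(37.518, 41.513) + 25.828 = 63.346 kips. φR_n = 0.75 × 63.346 = 47.5 kips.
Governing: min(62.6, 59.9, 78.2, 47.5) = 47.5 kips → block shear.

47.5 kips (block shear governs)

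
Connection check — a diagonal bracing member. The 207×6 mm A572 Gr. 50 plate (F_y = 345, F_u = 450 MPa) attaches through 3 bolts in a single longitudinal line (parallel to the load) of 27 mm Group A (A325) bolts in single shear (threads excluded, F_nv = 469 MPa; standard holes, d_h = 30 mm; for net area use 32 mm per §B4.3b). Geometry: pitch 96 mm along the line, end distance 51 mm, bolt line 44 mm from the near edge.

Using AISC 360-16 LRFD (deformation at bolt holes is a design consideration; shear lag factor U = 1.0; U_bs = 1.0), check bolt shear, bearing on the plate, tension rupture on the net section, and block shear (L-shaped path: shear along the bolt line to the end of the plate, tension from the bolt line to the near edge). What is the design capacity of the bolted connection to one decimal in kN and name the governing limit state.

254.7 kN (block shear governs)

Bolt shear: A_b = π(27)²/4 = 572.56 mm². φR_n = 0.75 × 469 × 572.56 × 3 × 1 = 604.2 kN.
Bearing (6 mm plate, F_u = 450 MPa): end bolts L_c = 51 − 30/2 = 36, R_n = min(1.2×36×6×450, 2.4×27×6×450) = 116.64 kN/bolt; interior L_c = 96 − 30 = 66, R_n = 174.96 kN/bolt. φR_n = 0.75 × (1×116.64 + 2×174.96) = 349.9 kN.
Tension rupture (net): A_n = (207 − 1×32)×6 = 1050 mm² (U = 1.0, A_e = A_n). φR_n = 0.75 × 450 × 1050 = 354.4 kN.
Block shear: shear path 1×[51+2×96] = 1×243 mm, A_gv = 1458, A_nv = 1×(243 − 2.5×32)×6 = 978 mm²; tension to near edge: (44 − 0.5×32)×6 = 168 mm². R_n = min(0.6×450×978, 0.6×345×1458) + 1.0×450×168 = min(264.06, 301.81) + 75.6 = 339.66 kN. φR_n = 0.75 × 339.66 = 254.7 kN.
Governing: min(604.2, 349.9, 354.4, 254.7) = 254.7 kN → block shear.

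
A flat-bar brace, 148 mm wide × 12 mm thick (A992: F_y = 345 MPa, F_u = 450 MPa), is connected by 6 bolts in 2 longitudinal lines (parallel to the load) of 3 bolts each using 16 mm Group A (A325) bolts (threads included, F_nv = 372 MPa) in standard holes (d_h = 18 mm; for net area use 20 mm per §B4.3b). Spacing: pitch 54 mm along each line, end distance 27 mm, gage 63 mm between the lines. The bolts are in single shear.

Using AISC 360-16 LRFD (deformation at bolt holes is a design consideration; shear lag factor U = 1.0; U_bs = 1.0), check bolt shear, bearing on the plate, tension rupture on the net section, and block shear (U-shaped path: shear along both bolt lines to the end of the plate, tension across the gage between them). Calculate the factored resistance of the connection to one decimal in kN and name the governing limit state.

336.6 kN (bolt shear governs)

Bolt shear: A_b = π(16)²/4 = 201.06 mm². φR_n = 0.75 × 372 × 201.06 × 6 × 1 = 336.6 kN.
Bearing (12 mm plate, F_u = 450 MPa): end bolts L_c = 27 − 18/2 = 18, R_n = min(1.2×18×12×450, 2.4×16×12×450) = 116.64 kN/bolt; interior L_c = 54 − 18 = 36, R_n = 207.36 kN/bolt. φR_n = 0.75 × (2×116.64 + 4×207.36) = 797.0 kN.
Tension rupture (net): A_n = (148 − 2×20)×12 = 1296 mm² (U = 1.0, A_e = A_n). φR_n = 0.75 × 450 × 1296 = 437.4 kN.
Block shear: shear path 2×[27+2×54] = 2×135 mm, A_gv = 3240, A_nv = 2×(135 − 2.5×20)×12 = 2040 mm²; tension across gage: (63 − 1×20)×12 = 516 mm². R_n = min(0.6×450×2040, 0.6×345×3240) + 1.0×450×516 = min(550.8, 670.68) + 232.2 = 783 kN. φR_n = 0.75 × 783 = 587.3 kN.
Governing: min(336.6, 797.0, 437.4, 587.3) = 336.6 kN → bolt shear.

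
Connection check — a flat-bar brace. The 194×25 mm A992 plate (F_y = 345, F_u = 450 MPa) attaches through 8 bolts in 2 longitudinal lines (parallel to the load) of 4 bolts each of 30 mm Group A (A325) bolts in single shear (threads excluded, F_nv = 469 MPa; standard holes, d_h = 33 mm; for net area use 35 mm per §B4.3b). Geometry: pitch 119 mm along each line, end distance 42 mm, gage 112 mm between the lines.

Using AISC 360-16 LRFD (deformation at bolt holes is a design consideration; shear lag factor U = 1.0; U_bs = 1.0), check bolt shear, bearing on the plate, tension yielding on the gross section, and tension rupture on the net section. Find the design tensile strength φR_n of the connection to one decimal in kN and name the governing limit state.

Bolt shear: A_b = π(30)²/4 = 706.86 mm². φR_n = 0.75 × 469 × 706.86 × 8 × 1 = 1989.1 kN.
Bearing (25 mm plate, F_u = 450 MPa): end bolts L_c = 42 − 33/2 = 25.5, R_n = min(1.2×25.5×25×450, 2.4×30×25×450) = 344.25 kN/bolt; interior L_c = 119 − 33 = 86, R_n = 810 kN/bolt. φR_n = 0.75 × (2×344.25 + 6×810) = 4161.4 kN.
Tension yield (gross): A_g = 194×25 = 4850 mm². φR_n = 0.90 × 345 × 4850 = 1505.9 kN.
Tension rupture (net): A_n = (194 − 2×35)×25 = 3100 mm² (U = 1.0, A_e = A_n). φR_n = 0.75 × 450 × 3100 = 1046.3 kN.
Governing: min(1989.1, 4161.4, 1505.9, 1046.3) = 1046.3 kN → net-section rupture.

1046.3 kN (net-section rupture governs)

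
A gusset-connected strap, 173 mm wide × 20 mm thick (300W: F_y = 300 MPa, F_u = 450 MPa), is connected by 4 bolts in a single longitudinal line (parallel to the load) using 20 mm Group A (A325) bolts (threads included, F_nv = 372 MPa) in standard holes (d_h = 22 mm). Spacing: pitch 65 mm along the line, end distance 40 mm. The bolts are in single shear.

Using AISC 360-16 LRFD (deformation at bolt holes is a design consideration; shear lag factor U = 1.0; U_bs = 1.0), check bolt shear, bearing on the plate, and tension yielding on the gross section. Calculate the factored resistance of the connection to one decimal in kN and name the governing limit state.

350.6 kN (bolt shear governs)

Bolt shear: A_b = π(20)²/4 = 314.16 mm². φR_n = 0.75 × 372 × 314.16 × 4 × 1 = 350.6 kN.
Bearing (20 mm plate, F_u = 450 MPa): end bolts L_c = 40 − 22/2 = 29, R_n = min(1.2×29×20×450, 2.4×20×20×450) = 313.2 kN/bolt; interior L_c = 65 − 22 = 43, R_n = 432 kN/bolt. φR_n = 0.75 × (1×313.2 + 3×432) = 1206.9 kN.
Tension yield (gross): A_g = 173×20 = 3460 mm². φR_n = 0.90 × 300 × 3460 = 934.2 kN.
Governing: min(350.6, 1206.9, 934.2) = 350.6 kN → bolt shear.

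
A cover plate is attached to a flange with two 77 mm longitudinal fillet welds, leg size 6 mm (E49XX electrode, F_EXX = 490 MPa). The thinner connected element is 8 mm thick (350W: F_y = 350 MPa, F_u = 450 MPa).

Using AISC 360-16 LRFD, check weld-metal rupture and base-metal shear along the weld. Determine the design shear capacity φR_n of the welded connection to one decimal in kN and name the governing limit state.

144.0 kN (weld metal governs)

Weld metal: throat = 0.707×6 = 4.242 mm, L = 2×77 = 154 mm. φR_n = 0.75 × 0.6 × 490 × 4.242 × 154 = 144.0 kN.
Base metal shear (8 mm plate): yield φR_n = 1.0×0.6×350×8×154 = 258.7 kN; rupture φR_n = 0.75×0.6×450×8×154 = 249.5 kN; take 249.5 kN (rupture).
Governing: min(144.0, 249.5) = 144.0 kN → weld metal.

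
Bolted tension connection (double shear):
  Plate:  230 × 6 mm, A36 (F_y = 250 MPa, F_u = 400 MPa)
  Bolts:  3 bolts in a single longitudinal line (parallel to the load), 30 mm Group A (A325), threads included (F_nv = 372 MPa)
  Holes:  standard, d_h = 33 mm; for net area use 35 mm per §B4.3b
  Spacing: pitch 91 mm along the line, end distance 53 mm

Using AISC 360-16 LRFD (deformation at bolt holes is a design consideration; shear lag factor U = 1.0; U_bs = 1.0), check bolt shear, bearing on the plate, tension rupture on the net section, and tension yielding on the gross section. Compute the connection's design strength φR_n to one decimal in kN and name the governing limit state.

Bolt shear: A_b = π(30)²/4 = 706.86 mm². φR_n = 0.75 × 372 × 706.86 × 3 × 2 = 1183.3 kN.
Bearing (6 mm plate, F_u = 400 MPa): end bolts L_c = 53 − 33/2 = 36.5, R_n = min(1.2×36.5×6×400, 2.4×30×6×400) = 105.12 kN/bolt; interior L_c = 91 − 33 = 58, R_n = 167.04 kN/bolt. φR_n = 0.75 × (1×105.12 + 2×167.04) = 329.4 kN.
Tension rupture (net): A_n = (230 − 1×35)×6 = 1170 mm² (U = 1.0, A_e = A_n). φR_n = 0.75 × 400 × 1170 = 351.0 kN.
Tension yield (gross): A_g = 230×6 = 1380 mm². φR_n = 0.90 × 250 × 1380 = 310.5 kN.
Governing: min(1183.3, 329.4, 351.0, 310.5) = 310.5 kN → gross-section yield.

310.5 kN (gross-section yield governs)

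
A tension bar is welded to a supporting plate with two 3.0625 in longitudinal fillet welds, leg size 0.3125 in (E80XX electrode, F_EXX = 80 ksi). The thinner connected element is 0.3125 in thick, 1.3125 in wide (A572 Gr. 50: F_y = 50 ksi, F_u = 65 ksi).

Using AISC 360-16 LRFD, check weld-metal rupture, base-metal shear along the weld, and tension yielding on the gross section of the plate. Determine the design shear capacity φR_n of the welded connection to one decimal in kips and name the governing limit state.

18.5 kips (gross-section yield governs)

Weld metal: throat = 0.707×0.3125 = 0.22094 in, L = 2×3.0625 = 6.125 in. φR_n = 0.75 × 0.6 × 80 × 0.22094 × 6.125 = 48.7 kips.
Base metal shear (0.3125 in plate): yield φR_n = 1.0×0.6×50×0.3125×6.125 = 57.4 kips; rupture φR_n = 0.75×0.6×65×0.3125×6.125 = 56.0 kips; take 56.0 kips (rupture).
Tension yield (gross): A_g = 1.3125×0.3125 = 0.41016 in². φR_n = 0.90 × 50 × 0.41016 = 18.5 kips.
Governing: min(48.7, 56.0, 18.5) = 18.5 kips → gross-section yield.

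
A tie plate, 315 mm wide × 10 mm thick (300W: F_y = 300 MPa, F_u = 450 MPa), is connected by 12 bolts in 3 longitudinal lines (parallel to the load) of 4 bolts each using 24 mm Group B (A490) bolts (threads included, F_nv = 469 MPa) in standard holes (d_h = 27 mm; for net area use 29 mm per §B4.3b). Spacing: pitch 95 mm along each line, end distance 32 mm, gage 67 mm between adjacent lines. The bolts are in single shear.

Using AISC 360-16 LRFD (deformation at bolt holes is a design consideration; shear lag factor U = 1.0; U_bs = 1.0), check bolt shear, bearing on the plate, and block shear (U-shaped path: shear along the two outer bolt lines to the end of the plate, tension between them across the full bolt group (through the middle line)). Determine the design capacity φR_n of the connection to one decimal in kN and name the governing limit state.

Bolt shear: A_b = π(24)²/4 = 452.39 mm². φR_n = 0.75 × 469 × 452.39 × 12 × 1 = 1909.5 kN.
Bearing (10 mm plate, F_u = 450 MPa): end bolts L_c = 32 − 27/2 = 18.5, R_n = min(1.2×18.5×10×450, 2.4×24×10×450) = 99.9 kN/bolt; interior L_c = 95 − 27 = 68, R_n = 259.2 kN/bolt. φR_n = 0.75 × (3×99.9 + 9×259.2) = 1974.4 kN.
Block shear: shear path 2×[32+3×95] = 2×317 mm, A_gv = 6340, A_nv = 2×(317 − 3.5×29)×10 = 4310 mm²; tension across gage: (134 − 2×29)×10 = 760 mm². R_n = min(0.6×450×4310, 0.6×300×6340) + 1.0×450×760 = min(1163.7, 1141.2) + 342 = 1483.2 kN. φR_n = 0.75 × 1483.2 = 1112.4 kN.
Governing: min(1909.5, 1974.4, 1112.4) = 1112.4 kN → block shear.

1112.4 kN (block shear governs)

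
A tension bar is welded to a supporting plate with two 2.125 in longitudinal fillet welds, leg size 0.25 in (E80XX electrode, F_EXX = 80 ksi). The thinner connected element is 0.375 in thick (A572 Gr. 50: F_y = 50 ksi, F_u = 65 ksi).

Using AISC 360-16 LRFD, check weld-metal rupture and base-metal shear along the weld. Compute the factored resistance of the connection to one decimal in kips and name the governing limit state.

Weld metal: throat = 0.707×0.25 = 0.17675 in, L = 2×2.125 = 4.25 in. φR_n = 0.75 × 0.6 × 80 × 0.17675 × 4.25 = 27.0 kips.
Base metal shear (0.375 in plate): yield φR_n = 1.0×0.6×50×0.375×4.25 = 47.8 kips; rupture φR_n = 0.75×0.6×65×0.375×4.25 = 46.6 kips; take 46.6 kips (rupture).
Governing: min(27.0, 46.6) = 27.0 kips → weld metal.

27.0 kips (weld metal governs)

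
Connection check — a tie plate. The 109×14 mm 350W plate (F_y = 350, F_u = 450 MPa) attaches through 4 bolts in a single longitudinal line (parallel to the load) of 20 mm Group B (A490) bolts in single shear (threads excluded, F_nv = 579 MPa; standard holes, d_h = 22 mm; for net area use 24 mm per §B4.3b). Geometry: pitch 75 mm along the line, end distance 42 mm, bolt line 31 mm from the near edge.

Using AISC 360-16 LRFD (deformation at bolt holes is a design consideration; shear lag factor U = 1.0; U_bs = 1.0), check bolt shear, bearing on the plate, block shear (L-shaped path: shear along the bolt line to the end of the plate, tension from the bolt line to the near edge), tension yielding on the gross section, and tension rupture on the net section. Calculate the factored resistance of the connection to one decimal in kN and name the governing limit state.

401.6 kN (net-section rupture governs)

Bolt shear: A_b = π(20)²/4 = 314.16 mm². φR_n = 0.75 × 579 × 314.16 × 4 × 1 = 545.7 kN.
Bearing (14 mm plate, F_u = 450 MPa): end bolts L_c = 42 − 22/2 = 31, R_n = min(1.2×31×14×450, 2.4×20×14×450) = 234.36 kN/bolt; interior L_c = 75 − 22 = 53, R_n = 302.4 kN/bolt. φR_n = 0.75 × (1×234.36 + 3×302.4) = 856.2 kN.
Block shear: shear path 1×[42+3×75] = 1×267 mm, A_gv = 3738, A_nv = 1×(267 − 3.5×24)×14 = 2562 mm²; tension to near edge: (31 − 0.5×24)×14 = 266 mm². R_n = min(0.6×450×2562, 0.6×350×3738) + 1.0×450×266 = min(691.74, 784.98) + 119.7 = 811.44 kN. φR_n = 0.75 × 811.44 = 608.6 kN.
Tension yield (gross): A_g = 109×14 = 1526 mm². φR_n = 0.90 × 350 × 1526 = 480.7 kN.
Tension rupture (net): A_n = (109 − 1×24)×14 = 1190 mm² (U = 1.0, A_e = A_n). φR_n = 0.75 × 450 × 1190 = 401.6 kN.
Governing: min(545.7, 856.2, 608.6, 480.7, 401.6) = 401.6 kN → net-section rupture.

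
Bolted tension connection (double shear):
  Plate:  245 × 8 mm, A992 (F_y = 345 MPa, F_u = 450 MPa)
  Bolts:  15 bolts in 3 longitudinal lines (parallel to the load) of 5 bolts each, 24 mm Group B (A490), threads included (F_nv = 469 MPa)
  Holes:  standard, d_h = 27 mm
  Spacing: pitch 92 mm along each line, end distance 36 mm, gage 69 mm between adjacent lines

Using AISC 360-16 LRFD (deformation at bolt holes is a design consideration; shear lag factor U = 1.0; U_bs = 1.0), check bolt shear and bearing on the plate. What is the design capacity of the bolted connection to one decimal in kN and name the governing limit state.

Bolt shear: A_b = π(24)²/4 = 452.39 mm². φR_n = 0.75 × 469 × 452.39 × 15 × 2 = 4773.8 kN.
Bearing (8 mm plate, F_u = 450 MPa): end bolts L_c = 36 − 27/2 = 22.5, R_n = min(1.2×22.5×8×450, 2.4×24×8×450) = 97.2 kN/bolt; interior L_c = 92 − 27 = 65, R_n = 207.36 kN/bolt. φR_n = 0.75 × (3×97.2 + 12×207.36) = 2084.9 kN.
Governing: min(4773.8, 2084.9) = 2084.9 kN → bearing.

2084.9 kN (bearing governs)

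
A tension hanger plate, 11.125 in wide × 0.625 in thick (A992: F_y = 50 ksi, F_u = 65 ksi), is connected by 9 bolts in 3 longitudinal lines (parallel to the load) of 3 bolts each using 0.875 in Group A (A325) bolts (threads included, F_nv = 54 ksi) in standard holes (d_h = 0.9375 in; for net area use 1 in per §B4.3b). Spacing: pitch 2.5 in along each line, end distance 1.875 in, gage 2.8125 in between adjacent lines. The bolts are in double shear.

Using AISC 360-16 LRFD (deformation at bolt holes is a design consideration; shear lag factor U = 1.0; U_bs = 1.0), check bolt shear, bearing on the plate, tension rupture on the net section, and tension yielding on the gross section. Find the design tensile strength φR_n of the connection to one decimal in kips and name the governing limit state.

247.6 kips (net-section rupture governs)

Bolt shear: A_b = π(0.875)²/4 = 0.60132 in². φR_n = 0.75 × 54 × 0.60132 × 9 × 2 = 438.4 kips.
Bearing (0.625 in plate, F_u = 65 ksi): end bolts L_c = 1.875 − 0.9375/2 = 1.40625, R_n = min(1.2×1.40625×0.625×65, 2.4×0.875×0.625×65) = 68.555 kips/bolt; interior L_c = 2.5 − 0.9375 = 1.5625, R_n = 76.172 kips/bolt. φR_n = 0.75 × (3×68.555 + 6×76.172) = 497.0 kips.
Tension rupture (net): A_n = (11.125 − 3×1)×0.625 = 5.0781 in² (U = 1.0, A_e = A_n). φR_n = 0.75 × 65 × 5.0781 = 247.6 kips.
Tension yield (gross): A_g = 11.125×0.625 = 6.9531 in². φR_n = 0.90 × 50 × 6.9531 = 312.9 kips.
Governing: min(438.4, 497.0, 247.6, 312.9) = 247.6 kips → net-section rupture.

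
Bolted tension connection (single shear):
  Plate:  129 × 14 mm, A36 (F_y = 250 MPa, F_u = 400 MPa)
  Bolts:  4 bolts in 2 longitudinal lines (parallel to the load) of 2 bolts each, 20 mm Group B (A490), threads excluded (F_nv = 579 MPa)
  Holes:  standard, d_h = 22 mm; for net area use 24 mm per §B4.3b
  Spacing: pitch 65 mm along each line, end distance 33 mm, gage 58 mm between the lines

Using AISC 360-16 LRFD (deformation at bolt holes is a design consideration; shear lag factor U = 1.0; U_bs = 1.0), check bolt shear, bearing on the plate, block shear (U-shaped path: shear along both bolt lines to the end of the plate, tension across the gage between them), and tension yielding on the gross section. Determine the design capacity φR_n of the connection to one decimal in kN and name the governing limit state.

406.4 kN (gross-section yield governs)

Bolt shear: A_b = π(20)²/4 = 314.16 mm². φR_n = 0.75 × 579 × 314.16 × 4 × 1 = 545.7 kN.
Bearing (14 mm plate, F_u = 400 MPa): end bolts L_c = 33 − 22/2 = 22, R_n = min(1.2×22×14×400, 2.4×20×14×400) = 147.84 kN/bolt; interior L_c = 65 − 22 = 43, R_n = 268.8 kN/bolt. φR_n = 0.75 × (2×147.84 + 2×268.8) = 625.0 kN.
Block shear: shear path 2×[33+1×65] = 2×98 mm, A_gv = 2744, A_nv = 2×(98 − 1.5×24)×14 = 1736 mm²; tension across gage: (58 − 1×24)×14 = 476 mm². R_n = min(0.6×400×1736, 0.6×250×2744) + 1.0×400×476 = min(416.64, 411.6) + 190.4 = 602 kN. φR_n = 0.75 × 602 = 451.5 kN.
Tension yield (gross): A_g = 129×14 = 1806 mm². φR_n = 0.90 × 250 × 1806 = 406.4 kN.
Governing: min(545.7, 625.0, 451.5, 406.4) = 406.4 kN → gross-section yield.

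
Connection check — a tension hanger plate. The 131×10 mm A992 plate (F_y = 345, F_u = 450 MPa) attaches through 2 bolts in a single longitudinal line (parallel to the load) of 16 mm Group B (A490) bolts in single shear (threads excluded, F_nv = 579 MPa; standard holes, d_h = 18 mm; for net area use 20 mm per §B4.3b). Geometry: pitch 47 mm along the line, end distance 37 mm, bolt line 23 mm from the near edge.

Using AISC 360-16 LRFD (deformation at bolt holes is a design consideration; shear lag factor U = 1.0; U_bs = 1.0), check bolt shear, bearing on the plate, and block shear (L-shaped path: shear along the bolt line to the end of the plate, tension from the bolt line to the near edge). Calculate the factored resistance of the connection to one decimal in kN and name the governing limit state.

Bolt shear: A_b = π(16)²/4 = 201.06 mm². φR_n = 0.75 × 579 × 201.06 × 2 × 1 = 174.6 kN.
Bearing (10 mm plate, F_u = 450 MPa): end bolts L_c = 37 − 18/2 = 28, R_n = min(1.2×28×10×450, 2.4×16×10×450) = 151.2 kN/bolt; interior L_c = 47 − 18 = 29, R_n = 156.6 kN/bolt. φR_n = 0.75 × (1×151.2 + 1×156.6) = 230.9 kN.
Block shear: shear path 1×[37+1×47] = 1×84 mm, A_gv = 840, A_nv = 1×(84 − 1.5×20)×10 = 540 mm²; tension to near edge: (23 − 0.5×20)×10 = 130 mm². R_n = min(0.6×450×540, 0.6×345×840) + 1.0×450×130 = min(145.8, 173.88) + 58.5 = 204.3 kN. φR_n = 0.75 × 204.3 = 153.2 kN.
Governing: min(174.6, 230.9, 153.2) = 153.2 kN → block shear.

153.2 kN (block shear governs)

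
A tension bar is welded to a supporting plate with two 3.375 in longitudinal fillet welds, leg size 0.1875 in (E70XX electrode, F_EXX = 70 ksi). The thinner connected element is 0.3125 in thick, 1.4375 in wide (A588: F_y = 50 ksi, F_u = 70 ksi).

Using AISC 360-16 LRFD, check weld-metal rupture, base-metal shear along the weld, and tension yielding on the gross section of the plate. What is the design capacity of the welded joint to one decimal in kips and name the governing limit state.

20.2 kips (gross-section yield governs)

Weld metal: throat = 0.707×0.1875 = 0.13256 in, L = 2×3.375 = 6.75 in. φR_n = 0.75 × 0.6 × 70 × 0.13256 × 6.75 = 28.2 kips.
Base metal shear (0.3125 in plate): yield φR_n = 1.0×0.6×50×0.3125×6.75 = 63.3 kips; rupture φR_n = 0.75×0.6×70×0.3125×6.75 = 66.4 kips; take 63.3 kips (yield).
Tension yield (gross): A_g = 1.4375×0.3125 = 0.44922 in². φR_n = 0.90 × 50 × 0.44922 = 20.2 kips.
Governing: min(28.2, 63.3, 20.2) = 20.2 kips → gross-section yield.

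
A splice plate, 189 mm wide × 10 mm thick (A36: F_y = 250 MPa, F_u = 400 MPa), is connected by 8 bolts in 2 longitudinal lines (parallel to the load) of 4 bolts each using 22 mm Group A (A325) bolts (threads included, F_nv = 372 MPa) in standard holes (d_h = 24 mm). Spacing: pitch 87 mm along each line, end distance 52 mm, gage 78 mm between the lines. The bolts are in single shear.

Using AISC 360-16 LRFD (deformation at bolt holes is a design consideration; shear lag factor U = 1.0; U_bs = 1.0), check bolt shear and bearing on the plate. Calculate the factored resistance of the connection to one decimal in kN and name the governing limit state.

848.5 kN (bolt shear governs)

Bolt shear: A_b = π(22)²/4 = 380.13 mm². φR_n = 0.75 × 372 × 380.13 × 8 × 1 = 848.5 kN.
Bearing (10 mm plate, F_u = 400 MPa): end bolts L_c = 52 − 24/2 = 40, R_n = min(1.2×40×10×400, 2.4×22×10×400) = 192 kN/bolt; interior L_c = 87 − 24 = 63, R_n = 211.2 kN/bolt. φR_n = 0.75 × (2×192 + 6×211.2) = 1238.4 kN.
Governing: min(848.5, 1238.4) = 848.5 kN → bolt shear.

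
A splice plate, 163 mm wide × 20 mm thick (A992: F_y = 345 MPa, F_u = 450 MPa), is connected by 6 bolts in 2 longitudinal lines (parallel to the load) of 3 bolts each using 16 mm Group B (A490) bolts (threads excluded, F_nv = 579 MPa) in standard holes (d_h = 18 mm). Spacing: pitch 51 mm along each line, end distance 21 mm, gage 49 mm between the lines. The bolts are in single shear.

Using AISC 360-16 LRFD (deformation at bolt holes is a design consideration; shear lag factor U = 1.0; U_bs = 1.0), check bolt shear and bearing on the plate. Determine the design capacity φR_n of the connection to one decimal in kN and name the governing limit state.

523.9 kN (bolt shear governs)

Bolt shear: A_b = π(16)²/4 = 201.06 mm². φR_n = 0.75 × 579 × 201.06 × 6 × 1 = 523.9 kN.
Bearing (20 mm plate, F_u = 450 MPa): end bolts L_c = 21 − 18/2 = 12, R_n = min(1.2×12×20×450, 2.4×16×20×450) = 129.6 kN/bolt; interior L_c = 51 − 18 = 33, R_n = 345.6 kN/bolt. φR_n = 0.75 × (2×129.6 + 4×345.6) = 1231.2 kN.
Governing: min(523.9, 1231.2) = 523.9 kN → bolt shear.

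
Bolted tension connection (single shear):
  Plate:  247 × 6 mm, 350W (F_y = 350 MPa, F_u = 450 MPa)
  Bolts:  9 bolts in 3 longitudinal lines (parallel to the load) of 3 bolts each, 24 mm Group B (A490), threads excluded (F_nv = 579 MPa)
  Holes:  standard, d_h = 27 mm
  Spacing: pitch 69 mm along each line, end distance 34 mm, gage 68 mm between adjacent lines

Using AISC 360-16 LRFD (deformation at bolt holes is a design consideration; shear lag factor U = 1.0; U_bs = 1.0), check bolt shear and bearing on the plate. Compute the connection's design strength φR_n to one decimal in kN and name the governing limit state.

761.8 kN (bearing governs)

Bolt shear: A_b = π(24)²/4 = 452.39 mm². φR_n = 0.75 × 579 × 452.39 × 9 × 1 = 1768.1 kN.
Bearing (6 mm plate, F_u = 450 MPa): end bolts L_c = 34 − 27/2 = 20.5, R_n = min(1.2×20.5×6×450, 2.4×24×6×450) = 66.42 kN/bolt; interior L_c = 69 − 27 = 42, R_n = 136.08 kN/bolt. φR_n = 0.75 × (3×66.42 + 6×136.08) = 761.8 kN.
Governing: min(1768.1, 761.8) = 761.8 kN → bearing.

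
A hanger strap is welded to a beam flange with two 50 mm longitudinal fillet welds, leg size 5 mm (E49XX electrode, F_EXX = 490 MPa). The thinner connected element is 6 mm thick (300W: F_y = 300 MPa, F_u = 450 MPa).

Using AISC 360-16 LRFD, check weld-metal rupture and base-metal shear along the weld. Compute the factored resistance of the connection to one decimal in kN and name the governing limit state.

Weld metal: throat = 0.707×5 = 3.535 mm, L = 2×50 = 100 mm. φR_n = 0.75 × 0.6 × 490 × 3.535 × 100 = 77.9 kN.
Base metal shear (6 mm plate): yield φR_n = 1.0×0.6×300×6×100 = 108.0 kN; rupture φR_n = 0.75×0.6×450×6×100 = 121.5 kN; take 108.0 kN (yield).
Governing: min(77.9, 108.0) = 77.9 kN → weld metal.

77.9 kN (weld metal governs)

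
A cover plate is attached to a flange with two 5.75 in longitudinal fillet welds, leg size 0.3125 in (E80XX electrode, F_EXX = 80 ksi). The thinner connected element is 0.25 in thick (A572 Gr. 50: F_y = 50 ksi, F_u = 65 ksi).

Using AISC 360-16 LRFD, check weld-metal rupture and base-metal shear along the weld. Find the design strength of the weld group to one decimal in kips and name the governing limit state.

Weld metal: throat = 0.707×0.3125 = 0.22094 in, L = 2×5.75 = 11.5 in. φR_n = 0.75 × 0.6 × 80 × 0.22094 × 11.5 = 91.5 kips.
Base metal shear (0.25 in plate): yield φR_n = 1.0×0.6×50×0.25×11.5 = 86.3 kips; rupture φR_n = 0.75×0.6×65×0.25×11.5 = 84.1 kips; take 84.1 kips (rupture).
Governing: min(91.5, 84.1) = 84.1 kips → base-metal shear.

84.1 kips (base-metal shear governs)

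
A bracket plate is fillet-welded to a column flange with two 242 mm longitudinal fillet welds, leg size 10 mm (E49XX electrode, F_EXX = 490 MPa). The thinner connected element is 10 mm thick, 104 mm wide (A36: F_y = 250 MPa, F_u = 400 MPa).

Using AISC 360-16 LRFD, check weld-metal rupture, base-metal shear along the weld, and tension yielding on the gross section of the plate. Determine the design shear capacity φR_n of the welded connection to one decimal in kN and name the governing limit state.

234.0 kN (gross-section yield governs)

Weld metal: throat = 0.707×10 = 7.07 mm, L = 2×242 = 484 mm. φR_n = 0.75 × 0.6 × 490 × 7.07 × 484 = 754.5 kN.
Base metal shear (10 mm plate): yield φR_n = 1.0×0.6×250×10×484 = 726.0 kN; rupture φR_n = 0.75×0.6×400×10×484 = 871.2 kN; take 726.0 kN (yield).
Tension yield (gross): A_g = 104×10 = 1040 mm². φR_n = 0.90 × 250 × 1040 = 234.0 kN.
Governing: min(754.5, 726.0, 234.0) = 234.0 kN → gross-section yield.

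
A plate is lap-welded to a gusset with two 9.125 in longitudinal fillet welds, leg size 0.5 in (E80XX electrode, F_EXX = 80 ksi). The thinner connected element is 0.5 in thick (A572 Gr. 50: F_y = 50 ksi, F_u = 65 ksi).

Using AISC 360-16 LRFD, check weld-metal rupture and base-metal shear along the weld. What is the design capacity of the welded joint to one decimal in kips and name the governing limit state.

Weld metal: throat = 0.707×0.5 = 0.3535 in, L = 2×9.125 = 18.25 in. φR_n = 0.75 × 0.6 × 80 × 0.3535 × 18.25 = 232.2 kips.
Base metal shear (0.5 in plate): yield φR_n = 1.0×0.6×50×0.5×18.25 = 273.8 kips; rupture φR_n = 0.75×0.6×65×0.5×18.25 = 266.9 kips; take 266.9 kips (rupture).
Governing: min(232.2, 266.9) = 232.2 kips → weld metal.

232.2 kips (weld metal governs)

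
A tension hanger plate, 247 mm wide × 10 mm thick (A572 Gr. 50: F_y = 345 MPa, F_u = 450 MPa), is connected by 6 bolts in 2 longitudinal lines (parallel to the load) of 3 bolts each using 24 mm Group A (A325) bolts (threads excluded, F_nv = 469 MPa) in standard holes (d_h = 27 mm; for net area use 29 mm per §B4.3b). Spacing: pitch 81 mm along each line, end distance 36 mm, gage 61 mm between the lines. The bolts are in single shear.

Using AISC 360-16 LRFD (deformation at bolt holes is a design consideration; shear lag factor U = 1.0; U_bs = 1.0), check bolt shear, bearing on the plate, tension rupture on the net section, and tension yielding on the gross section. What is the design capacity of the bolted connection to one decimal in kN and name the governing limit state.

637.9 kN (net-section rupture governs)

Bolt shear: A_b = π(24)²/4 = 452.39 mm². φR_n = 0.75 × 469 × 452.39 × 6 × 1 = 954.8 kN.
Bearing (10 mm plate, F_u = 450 MPa): end bolts L_c = 36 − 27/2 = 22.5, R_n = min(1.2×22.5×10×450, 2.4×24×10×450) = 121.5 kN/bolt; interior L_c = 81 − 27 = 54, R_n = 259.2 kN/bolt. φR_n = 0.75 × (2×121.5 + 4×259.2) = 959.9 kN.
Tension rupture (net): A_n = (247 − 2×29)×10 = 1890 mm² (U = 1.0, A_e = A_n). φR_n = 0.75 × 450 × 1890 = 637.9 kN.
Tension yield (gross): A_g = 247×10 = 2470 mm². φR_n = 0.90 × 345 × 2470 = 766.9 kN.
Governing: min(954.8, 959.9, 637.9, 766.9) = 637.9 kN → net-section rupture.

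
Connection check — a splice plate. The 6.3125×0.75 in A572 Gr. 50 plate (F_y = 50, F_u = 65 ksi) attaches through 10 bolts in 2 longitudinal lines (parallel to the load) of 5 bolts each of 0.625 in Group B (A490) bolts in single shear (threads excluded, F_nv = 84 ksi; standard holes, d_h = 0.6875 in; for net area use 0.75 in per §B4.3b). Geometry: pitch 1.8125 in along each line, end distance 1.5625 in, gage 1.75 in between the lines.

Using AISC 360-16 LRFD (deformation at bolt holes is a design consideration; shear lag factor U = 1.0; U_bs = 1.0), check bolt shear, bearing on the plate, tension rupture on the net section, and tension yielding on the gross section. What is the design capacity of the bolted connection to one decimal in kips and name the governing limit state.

176.0 kips (net-section rupture governs)

Bolt shear: A_b = π(0.625)²/4 = 0.3068 in². φR_n = 0.75 × 84 × 0.3068 × 10 × 1 = 193.3 kips.
Bearing (0.75 in plate, F_u = 65 ksi): end bolts L_c = 1.5625 − 0.6875/2 = 1.21875, R_n = min(1.2×1.21875×0.75×65, 2.4×0.625×0.75×65) = 71.297 kips/bolt; interior L_c = 1.8125 − 0.6875 = 1.125, R_n = 65.813 kips/bolt. φR_n = 0.75 × (2×71.297 + 8×65.813) = 501.8 kips.
Tension rupture (net): A_n = (6.3125 − 2×0.75)×0.75 = 3.6094 in² (U = 1.0, A_e = A_n). φR_n = 0.75 × 65 × 3.6094 = 176.0 kips.
Tension yield (gross): A_g = 6.3125×0.75 = 4.7344 in². φR_n = 0.90 × 50 × 4.7344 = 213.0 kips.
Governing: min(193.3, 501.8, 176.0, 213.0) = 176.0 kips → net-section rupture.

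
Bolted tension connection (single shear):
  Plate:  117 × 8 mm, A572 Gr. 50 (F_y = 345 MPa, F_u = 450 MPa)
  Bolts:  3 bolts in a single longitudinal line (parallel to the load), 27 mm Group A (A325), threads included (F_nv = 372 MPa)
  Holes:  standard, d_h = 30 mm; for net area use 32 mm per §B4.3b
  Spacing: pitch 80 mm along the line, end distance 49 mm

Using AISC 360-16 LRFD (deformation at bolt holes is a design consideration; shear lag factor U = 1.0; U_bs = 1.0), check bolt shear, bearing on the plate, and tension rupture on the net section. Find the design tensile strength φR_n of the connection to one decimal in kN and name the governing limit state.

Bolt shear: A_b = π(27)²/4 = 572.56 mm². φR_n = 0.75 × 372 × 572.56 × 3 × 1 = 479.2 kN.
Bearing (8 mm plate, F_u = 450 MPa): end bolts L_c = 49 − 30/2 = 34, R_n = min(1.2×34×8×450, 2.4×27×8×450) = 146.88 kN/bolt; interior L_c = 80 − 30 = 50, R_n = 216 kN/bolt. φR_n = 0.75 × (1×146.88 + 2×216) = 434.2 kN.
Tension rupture (net): A_n = (117 − 1×32)×8 = 680 mm² (U = 1.0, A_e = A_n). φR_n = 0.75 × 450 × 680 = 229.5 kN.
Governing: min(479.2, 434.2, 229.5) = 229.5 kN → net-section rupture.

229.5 kN (net-section rupture governs)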